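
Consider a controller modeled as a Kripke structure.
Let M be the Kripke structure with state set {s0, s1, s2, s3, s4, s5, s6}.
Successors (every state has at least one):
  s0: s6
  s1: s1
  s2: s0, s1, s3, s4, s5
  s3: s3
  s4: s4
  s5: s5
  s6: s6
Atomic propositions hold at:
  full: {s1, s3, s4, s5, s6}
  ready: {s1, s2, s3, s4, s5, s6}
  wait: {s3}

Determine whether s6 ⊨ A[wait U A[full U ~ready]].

Sat(~ready) = {s0}
A[full U ~ready]: least fixpoint, start Z0 = Sat(~ready) = {s0}, add states in Sat(full) with every successor in Z. Already a fixed point.
Sat(A[full U ~ready]) = {s0}
A[wait U A[full U ~ready]]: least fixpoint, start Z0 = Sat(A[full U ~ready]) = {s0}, add states in Sat(wait) with every successor in Z. Already a fixed point.
Sat(A[wait U A[full U ~ready]]) = {s0}
s6 ∉ Sat(A[wait U A[full U ~ready]]) = {s0}, so the formula does not hold at s6.

No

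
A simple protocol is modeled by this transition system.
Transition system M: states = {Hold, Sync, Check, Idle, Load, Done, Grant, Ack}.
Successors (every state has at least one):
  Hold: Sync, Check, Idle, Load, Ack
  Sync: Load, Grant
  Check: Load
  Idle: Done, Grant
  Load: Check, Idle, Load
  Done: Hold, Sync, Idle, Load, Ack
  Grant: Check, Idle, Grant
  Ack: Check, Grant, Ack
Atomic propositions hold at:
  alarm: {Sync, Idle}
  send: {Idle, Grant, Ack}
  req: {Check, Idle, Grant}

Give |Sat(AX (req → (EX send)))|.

4

Sat(EX send) = {s : some successor in {Idle, Grant, Ack}} = {Hold, Sync, Idle, Load, Done, Grant, Ack}
Sat(req → (EX send)) = {Hold, Sync, Idle, Load, Done, Grant, Ack}
Sat(AX (req → (EX send))) = {s : every successor in {Hold, Sync, Idle, Load, Done, Grant, Ack}} = {Sync, Check, Idle, Done}
|Sat(AX (req → (EX send)))| = |{Sync, Check, Idle, Done}| = 4.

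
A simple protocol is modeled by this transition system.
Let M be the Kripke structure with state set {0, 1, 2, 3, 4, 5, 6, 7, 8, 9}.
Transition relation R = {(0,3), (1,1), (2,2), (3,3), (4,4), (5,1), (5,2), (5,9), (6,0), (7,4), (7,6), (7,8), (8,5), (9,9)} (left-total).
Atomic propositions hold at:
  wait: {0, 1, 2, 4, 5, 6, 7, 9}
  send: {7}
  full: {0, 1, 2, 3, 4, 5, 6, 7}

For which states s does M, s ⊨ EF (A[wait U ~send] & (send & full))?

{7}

Sat(~send) = {0, 1, 2, 3, 4, 5, 6, 8, 9}
A[wait U ~send]: least fixpoint, start Z0 = Sat(~send) = {0, 1, 2, 3, 4, 5, 6, 8, 9}, add states in Sat(wait) with every successor in Z. Z1 = {0, 1, 2, 3, 4, 5, 6, 7, 8, 9}; fixed.
Sat(A[wait U ~send]) = {0, 1, 2, 3, 4, 5, 6, 7, 8, 9}
Sat(send & full) = {7}
Sat(A[wait U ~send] & (send & full)) = {7}
EF (A[wait U ~send] & (send & full)): least fixpoint, start Z0 = {7}, add states with some successor in Z. Already a fixed point.
Sat(EF (A[wait U ~send] & (send & full))) = {7}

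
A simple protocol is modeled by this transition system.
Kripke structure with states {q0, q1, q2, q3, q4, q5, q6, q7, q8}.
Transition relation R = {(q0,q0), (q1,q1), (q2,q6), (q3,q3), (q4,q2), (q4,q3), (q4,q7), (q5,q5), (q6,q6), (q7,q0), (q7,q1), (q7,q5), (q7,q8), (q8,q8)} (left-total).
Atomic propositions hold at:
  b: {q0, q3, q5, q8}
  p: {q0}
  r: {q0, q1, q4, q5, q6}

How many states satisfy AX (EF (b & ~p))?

Sat(~p) = {q1, q2, q3, q4, q5, q6, q7, q8}
Sat(b & ~p) = {q3, q5, q8}
EF (b & ~p): least fixpoint, start Z0 = {q3, q5, q8}, add states with some successor in Z. Z1 = {q3, q4, q5, q7, q8}; fixed.
Sat(EF (b & ~p)) = {q3, q4, q5, q7, q8}
Sat(AX (EF (b & ~p))) = {s : every successor in {q3, q4, q5, q7, q8}} = {q3, q5, q8}
|Sat(AX (EF (b & ~p)))| = |{q3, q5, q8}| = 3.

3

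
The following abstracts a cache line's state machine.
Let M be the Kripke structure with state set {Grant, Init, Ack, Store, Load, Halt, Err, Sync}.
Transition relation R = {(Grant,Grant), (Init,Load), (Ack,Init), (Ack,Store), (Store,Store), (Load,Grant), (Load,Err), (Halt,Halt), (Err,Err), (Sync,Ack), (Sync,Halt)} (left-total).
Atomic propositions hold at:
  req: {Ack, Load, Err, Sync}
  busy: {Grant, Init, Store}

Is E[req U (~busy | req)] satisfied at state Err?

Yes

Sat(~busy) = {Ack, Load, Halt, Err, Sync}
Sat(~busy | req) = {Ack, Load, Halt, Err, Sync}
E[req U (~busy | req)]: least fixpoint, start Z0 = Sat((~busy | req)) = {Ack, Load, Halt, Err, Sync}, add states in Sat(req) with some successor in Z. Already a fixed point.
Sat(E[req U (~busy | req)]) = {Ack, Load, Halt, Err, Sync}
Err ∈ Sat(E[req U (~busy | req)]) = {Ack, Load, Halt, Err, Sync}, so the formula holds at Err.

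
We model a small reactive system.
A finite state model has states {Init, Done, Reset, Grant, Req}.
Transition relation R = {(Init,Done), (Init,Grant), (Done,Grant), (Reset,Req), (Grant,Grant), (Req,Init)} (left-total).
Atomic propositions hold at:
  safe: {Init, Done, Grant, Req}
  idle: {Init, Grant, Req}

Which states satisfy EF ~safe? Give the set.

{Reset}

Sat(~safe) = {Reset}
EF ~safe: least fixpoint, start Z0 = {Reset}, add states with some successor in Z. Already a fixed point.
Sat(EF ~safe) = {Reset}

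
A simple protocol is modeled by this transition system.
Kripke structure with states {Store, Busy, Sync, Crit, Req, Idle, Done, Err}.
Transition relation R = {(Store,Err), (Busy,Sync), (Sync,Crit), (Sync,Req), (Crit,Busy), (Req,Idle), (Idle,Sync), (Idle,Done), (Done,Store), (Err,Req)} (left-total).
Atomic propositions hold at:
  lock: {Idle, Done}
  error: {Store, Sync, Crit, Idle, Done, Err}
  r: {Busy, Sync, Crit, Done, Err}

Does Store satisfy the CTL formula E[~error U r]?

No

Sat(~error) = {Busy, Req}
E[~error U r]: least fixpoint, start Z0 = Sat(r) = {Busy, Sync, Crit, Done, Err}, add states in Sat(~error) with some successor in Z. Already a fixed point.
Sat(E[~error U r]) = {Busy, Sync, Crit, Done, Err}
Store ∉ Sat(E[~error U r]) = {Busy, Sync, Crit, Done, Err}, so the formula does not hold at Store.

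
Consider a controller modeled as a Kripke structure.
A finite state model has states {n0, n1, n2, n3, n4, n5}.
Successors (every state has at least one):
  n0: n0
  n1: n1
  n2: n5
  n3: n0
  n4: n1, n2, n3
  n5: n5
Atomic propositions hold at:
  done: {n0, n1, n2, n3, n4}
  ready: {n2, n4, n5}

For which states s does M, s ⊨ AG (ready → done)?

{n0, n1, n3}

Sat(ready → done) = {n0, n1, n2, n3, n4}
AG (ready → done): greatest fixpoint, start Z0 = {n0, n1, n2, n3, n4}, keep only states in Sat with every successor in Z. Z1 = {n0, n1, n3, n4}; Z2 = {n0, n1, n3}; fixed.
Sat(AG (ready → done)) = {n0, n1, n3}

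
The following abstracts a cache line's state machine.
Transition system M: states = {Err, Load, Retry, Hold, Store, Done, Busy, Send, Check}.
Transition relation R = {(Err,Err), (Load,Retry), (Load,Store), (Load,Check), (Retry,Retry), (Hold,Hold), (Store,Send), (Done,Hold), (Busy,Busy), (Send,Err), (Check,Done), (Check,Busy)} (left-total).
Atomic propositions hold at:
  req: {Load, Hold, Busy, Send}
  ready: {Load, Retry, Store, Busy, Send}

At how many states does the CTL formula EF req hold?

7

EF req: least fixpoint, start Z0 = {Load, Hold, Busy, Send}, add states with some successor in Z. Z1 = {Load, Hold, Store, Done, Busy, Send, Check}; fixed.
Sat(EF req) = {Load, Hold, Store, Done, Busy, Send, Check}
|Sat(EF req)| = |{Load, Hold, Store, Done, Busy, Send, Check}| = 7.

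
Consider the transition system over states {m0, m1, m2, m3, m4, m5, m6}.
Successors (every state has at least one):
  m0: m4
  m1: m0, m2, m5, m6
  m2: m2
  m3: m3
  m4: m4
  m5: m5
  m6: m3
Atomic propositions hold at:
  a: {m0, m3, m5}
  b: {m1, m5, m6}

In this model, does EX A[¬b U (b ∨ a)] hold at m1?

Sat(¬b) = {m0, m2, m3, m4}
Sat(b ∨ a) = {m0, m1, m3, m5, m6}
A[¬b U (b ∨ a)]: least fixpoint, start Z0 = Sat((b ∨ a)) = {m0, m1, m3, m5, m6}, add states in Sat(¬b) with every successor in Z. Already a fixed point.
Sat(A[¬b U (b ∨ a)]) = {m0, m1, m3, m5, m6}
Sat(EX A[¬b U (b ∨ a)]) = {s : some successor in {m0, m1, m3, m5, m6}} = {m1, m3, m5, m6}
m1 ∈ Sat(EX A[¬b U (b ∨ a)]) = {m1, m3, m5, m6}, so the formula holds at m1.

Yes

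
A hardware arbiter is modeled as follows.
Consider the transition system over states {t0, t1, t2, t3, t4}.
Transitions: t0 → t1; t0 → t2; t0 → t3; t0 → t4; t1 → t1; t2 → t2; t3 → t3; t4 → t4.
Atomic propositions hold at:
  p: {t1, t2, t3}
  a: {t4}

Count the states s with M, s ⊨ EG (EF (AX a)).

Sat(AX a) = {s : every successor in {t4}} = {t4}
EF (AX a): least fixpoint, start Z0 = {t4}, add states with some successor in Z. Z1 = {t0, t4}; fixed.
Sat(EF (AX a)) = {t0, t4}
EG (EF (AX a)): greatest fixpoint, start Z0 = {t0, t4}, keep only states in Sat with some successor in Z. Already a fixed point.
Sat(EG (EF (AX a))) = {t0, t4}
|Sat(EG (EF (AX a)))| = |{t0, t4}| = 2.

2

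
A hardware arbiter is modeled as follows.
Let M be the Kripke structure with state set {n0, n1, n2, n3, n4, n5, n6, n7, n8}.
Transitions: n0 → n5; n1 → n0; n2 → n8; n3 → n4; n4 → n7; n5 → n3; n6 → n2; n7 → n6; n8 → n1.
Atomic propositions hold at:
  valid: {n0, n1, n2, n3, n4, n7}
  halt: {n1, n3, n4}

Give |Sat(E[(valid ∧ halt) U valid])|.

Sat(valid ∧ halt) = {n1, n3, n4}
E[(valid ∧ halt) U valid]: least fixpoint, start Z0 = Sat(valid) = {n0, n1, n2, n3, n4, n7}, add states in Sat(valid ∧ halt) with some successor in Z. Already a fixed point.
Sat(E[(valid ∧ halt) U valid]) = {n0, n1, n2, n3, n4, n7}
|Sat(E[(valid ∧ halt) U valid])| = |{n0, n1, n2, n3, n4, n7}| = 6.

6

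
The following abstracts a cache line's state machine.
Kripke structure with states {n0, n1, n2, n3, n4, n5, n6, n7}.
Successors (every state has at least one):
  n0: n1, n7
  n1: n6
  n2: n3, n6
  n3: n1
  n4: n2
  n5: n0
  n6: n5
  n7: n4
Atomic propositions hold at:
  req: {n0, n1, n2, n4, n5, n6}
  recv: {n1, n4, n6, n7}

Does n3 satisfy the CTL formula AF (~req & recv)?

No

Sat(~req) = {n3, n7}
Sat(~req & recv) = {n7}
AF (~req & recv): least fixpoint, start Z0 = {n7}, add states with every successor in Z. Already a fixed point.
Sat(AF (~req & recv)) = {n7}
n3 ∉ Sat(AF (~req & recv)) = {n7}, so the formula does not hold at n3.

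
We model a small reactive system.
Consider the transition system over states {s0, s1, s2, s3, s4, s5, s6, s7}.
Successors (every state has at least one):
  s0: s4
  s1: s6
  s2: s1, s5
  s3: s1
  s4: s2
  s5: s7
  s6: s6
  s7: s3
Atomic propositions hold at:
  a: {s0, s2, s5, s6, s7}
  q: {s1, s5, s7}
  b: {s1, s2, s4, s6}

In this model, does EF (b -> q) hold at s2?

Sat(b -> q) = {s0, s1, s3, s5, s7}
EF (b -> q): least fixpoint, start Z0 = {s0, s1, s3, s5, s7}, add states with some successor in Z. Z1 = {s0, s1, s2, s3, s5, s7}; Z2 = {s0, s1, s2, s3, s4, s5, s7}; fixed.
Sat(EF (b -> q)) = {s0, s1, s2, s3, s4, s5, s7}
s2 ∈ Sat(EF (b -> q)) = {s0, s1, s2, s3, s4, s5, s7}, so the formula holds at s2.

Yes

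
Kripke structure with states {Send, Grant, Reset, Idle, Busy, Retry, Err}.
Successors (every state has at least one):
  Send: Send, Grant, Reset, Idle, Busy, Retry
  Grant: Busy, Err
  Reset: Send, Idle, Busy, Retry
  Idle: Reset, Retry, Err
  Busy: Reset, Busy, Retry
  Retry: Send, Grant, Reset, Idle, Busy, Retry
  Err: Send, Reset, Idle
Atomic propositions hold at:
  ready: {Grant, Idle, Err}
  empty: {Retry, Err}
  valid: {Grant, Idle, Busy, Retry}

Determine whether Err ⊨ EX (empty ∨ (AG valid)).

AG valid: greatest fixpoint, start Z0 = {Grant, Idle, Busy, Retry}, keep only states in Sat with every successor in Z. Z1 = ∅; fixed.
Sat(AG valid) = ∅
Sat(empty ∨ (AG valid)) = {Retry, Err}
Sat(EX (empty ∨ (AG valid))) = {s : some successor in {Retry, Err}} = {Send, Grant, Reset, Idle, Busy, Retry}
Err ∉ Sat(EX (empty ∨ (AG valid))) = {Send, Grant, Reset, Idle, Busy, Retry}, so the formula does not hold at Err.

No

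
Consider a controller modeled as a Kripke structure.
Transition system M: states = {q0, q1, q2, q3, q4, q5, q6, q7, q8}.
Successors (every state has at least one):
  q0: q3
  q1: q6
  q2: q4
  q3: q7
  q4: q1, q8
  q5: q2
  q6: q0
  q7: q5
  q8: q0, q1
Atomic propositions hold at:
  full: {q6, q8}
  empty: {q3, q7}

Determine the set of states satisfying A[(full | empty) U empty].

{q3, q7}

Sat(full | empty) = {q3, q6, q7, q8}
A[(full | empty) U empty]: least fixpoint, start Z0 = Sat(empty) = {q3, q7}, add states in Sat(full | empty) with every successor in Z. Already a fixed point.
Sat(A[(full | empty) U empty]) = {q3, q7}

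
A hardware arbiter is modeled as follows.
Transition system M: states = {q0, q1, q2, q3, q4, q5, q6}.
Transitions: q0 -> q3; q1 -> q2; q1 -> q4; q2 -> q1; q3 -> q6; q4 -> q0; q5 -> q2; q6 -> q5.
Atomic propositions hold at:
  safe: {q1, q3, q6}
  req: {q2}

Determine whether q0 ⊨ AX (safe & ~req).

Yes

Sat(~req) = {q0, q1, q3, q4, q5, q6}
Sat(safe & ~req) = {q1, q3, q6}
Sat(AX (safe & ~req)) = {s : every successor in {q1, q3, q6}} = {q0, q2, q3}
q0 ∈ Sat(AX (safe & ~req)) = {q0, q2, q3}, so the formula holds at q0.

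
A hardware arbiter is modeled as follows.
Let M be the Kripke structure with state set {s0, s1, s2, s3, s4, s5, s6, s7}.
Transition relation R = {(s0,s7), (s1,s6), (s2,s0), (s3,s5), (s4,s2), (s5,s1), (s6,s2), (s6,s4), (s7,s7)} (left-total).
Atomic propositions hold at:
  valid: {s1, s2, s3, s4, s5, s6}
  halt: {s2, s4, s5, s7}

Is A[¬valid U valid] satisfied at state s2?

Yes

Sat(¬valid) = {s0, s7}
A[¬valid U valid]: least fixpoint, start Z0 = Sat(valid) = {s1, s2, s3, s4, s5, s6}, add states in Sat(¬valid) with every successor in Z. Already a fixed point.
Sat(A[¬valid U valid]) = {s1, s2, s3, s4, s5, s6}
s2 ∈ Sat(A[¬valid U valid]) = {s1, s2, s3, s4, s5, s6}, so the formula holds at s2.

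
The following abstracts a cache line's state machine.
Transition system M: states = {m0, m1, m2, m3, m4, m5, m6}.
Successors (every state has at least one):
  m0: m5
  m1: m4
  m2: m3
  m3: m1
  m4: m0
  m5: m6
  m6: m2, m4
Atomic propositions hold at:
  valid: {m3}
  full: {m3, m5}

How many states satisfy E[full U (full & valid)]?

Sat(full & valid) = {m3}
E[full U (full & valid)]: least fixpoint, start Z0 = Sat((full & valid)) = {m3}, add states in Sat(full) with some successor in Z. Already a fixed point.
Sat(E[full U (full & valid)]) = {m3}
|Sat(E[full U (full & valid)])| = |{m3}| = 1.

1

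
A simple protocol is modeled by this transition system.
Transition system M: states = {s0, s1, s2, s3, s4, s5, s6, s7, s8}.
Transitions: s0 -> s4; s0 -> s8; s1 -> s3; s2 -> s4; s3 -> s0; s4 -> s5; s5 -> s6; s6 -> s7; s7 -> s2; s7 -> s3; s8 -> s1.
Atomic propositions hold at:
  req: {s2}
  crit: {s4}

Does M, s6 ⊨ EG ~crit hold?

Sat(~crit) = {s0, s1, s2, s3, s5, s6, s7, s8}
EG ~crit: greatest fixpoint, start Z0 = {s0, s1, s2, s3, s5, s6, s7, s8}, keep only states in Sat with some successor in Z. Z1 = {s0, s1, s3, s5, s6, s7, s8}; fixed.
Sat(EG ~crit) = {s0, s1, s3, s5, s6, s7, s8}
s6 ∈ Sat(EG ~crit) = {s0, s1, s3, s5, s6, s7, s8}, so the formula holds at s6.

Yes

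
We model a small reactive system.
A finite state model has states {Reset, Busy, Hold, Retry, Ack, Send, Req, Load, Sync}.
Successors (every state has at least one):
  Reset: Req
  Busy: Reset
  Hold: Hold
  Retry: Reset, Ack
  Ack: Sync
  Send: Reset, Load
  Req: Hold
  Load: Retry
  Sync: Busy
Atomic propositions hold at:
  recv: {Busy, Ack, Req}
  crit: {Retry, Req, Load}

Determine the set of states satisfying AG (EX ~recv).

{Hold, Req}

Sat(~recv) = {Reset, Hold, Retry, Send, Load, Sync}
Sat(EX ~recv) = {s : some successor in {Reset, Hold, Retry, Send, Load, Sync}} = {Busy, Hold, Retry, Ack, Send, Req, Load}
AG (EX ~recv): greatest fixpoint, start Z0 = {Busy, Hold, Retry, Ack, Send, Req, Load}, keep only states in Sat with every successor in Z. Z1 = {Hold, Req, Load}; Z2 = {Hold, Req}; fixed.
Sat(AG (EX ~recv)) = {Hold, Req}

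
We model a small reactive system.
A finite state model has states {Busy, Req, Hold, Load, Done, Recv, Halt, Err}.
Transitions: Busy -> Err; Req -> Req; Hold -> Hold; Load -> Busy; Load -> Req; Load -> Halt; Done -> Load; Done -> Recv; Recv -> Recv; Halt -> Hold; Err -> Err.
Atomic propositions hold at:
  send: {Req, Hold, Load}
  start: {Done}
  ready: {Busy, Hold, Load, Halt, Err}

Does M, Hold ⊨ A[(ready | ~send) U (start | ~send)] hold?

No

Sat(~send) = {Busy, Done, Recv, Halt, Err}
Sat(ready | ~send) = {Busy, Hold, Load, Done, Recv, Halt, Err}
Sat(start | ~send) = {Busy, Done, Recv, Halt, Err}
A[(ready | ~send) U (start | ~send)]: least fixpoint, start Z0 = Sat((start | ~send)) = {Busy, Done, Recv, Halt, Err}, add states in Sat(ready | ~send) with every successor in Z. Already a fixed point.
Sat(A[(ready | ~send) U (start | ~send)]) = {Busy, Done, Recv, Halt, Err}
Hold ∉ Sat(A[(ready | ~send) U (start | ~send)]) = {Busy, Done, Recv, Halt, Err}, so the formula does not hold at Hold.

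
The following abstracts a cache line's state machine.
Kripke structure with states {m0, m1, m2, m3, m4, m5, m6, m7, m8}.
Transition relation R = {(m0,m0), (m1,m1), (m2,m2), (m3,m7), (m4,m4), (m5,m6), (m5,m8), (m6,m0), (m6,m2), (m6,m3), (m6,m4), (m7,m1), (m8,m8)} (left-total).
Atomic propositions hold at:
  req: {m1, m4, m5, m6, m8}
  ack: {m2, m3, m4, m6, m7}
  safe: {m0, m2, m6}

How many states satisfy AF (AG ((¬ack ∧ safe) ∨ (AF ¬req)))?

2

Sat(¬ack) = {m0, m1, m5, m8}
Sat(¬ack ∧ safe) = {m0}
Sat(¬req) = {m0, m2, m3, m7}
AF ¬req: least fixpoint, start Z0 = {m0, m2, m3, m7}, add states with every successor in Z. Already a fixed point.
Sat(AF ¬req) = {m0, m2, m3, m7}
Sat((¬ack ∧ safe) ∨ (AF ¬req)) = {m0, m2, m3, m7}
AG ((¬ack ∧ safe) ∨ (AF ¬req)): greatest fixpoint, start Z0 = {m0, m2, m3, m7}, keep only states in Sat with every successor in Z. Z1 = {m0, m2, m3}; Z2 = {m0, m2}; fixed.
Sat(AG ((¬ack ∧ safe) ∨ (AF ¬req))) = {m0, m2}
AF (AG ((¬ack ∧ safe) ∨ (AF ¬req))): least fixpoint, start Z0 = {m0, m2}, add states with every successor in Z. Already a fixed point.
Sat(AF (AG ((¬ack ∧ safe) ∨ (AF ¬req)))) = {m0, m2}
|Sat(AF (AG ((¬ack ∧ safe) ∨ (AF ¬req))))| = |{m0, m2}| = 2.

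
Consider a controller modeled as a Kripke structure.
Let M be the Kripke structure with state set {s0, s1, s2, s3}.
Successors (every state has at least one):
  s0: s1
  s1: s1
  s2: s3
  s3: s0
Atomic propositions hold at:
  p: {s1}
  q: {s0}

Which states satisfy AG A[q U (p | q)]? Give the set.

{s0, s1}

Sat(p | q) = {s0, s1}
A[q U (p | q)]: least fixpoint, start Z0 = Sat((p | q)) = {s0, s1}, add states in Sat(q) with every successor in Z. Already a fixed point.
Sat(A[q U (p | q)]) = {s0, s1}
AG A[q U (p | q)]: greatest fixpoint, start Z0 = {s0, s1}, keep only states in Sat with every successor in Z. Already a fixed point.
Sat(AG A[q U (p | q)]) = {s0, s1}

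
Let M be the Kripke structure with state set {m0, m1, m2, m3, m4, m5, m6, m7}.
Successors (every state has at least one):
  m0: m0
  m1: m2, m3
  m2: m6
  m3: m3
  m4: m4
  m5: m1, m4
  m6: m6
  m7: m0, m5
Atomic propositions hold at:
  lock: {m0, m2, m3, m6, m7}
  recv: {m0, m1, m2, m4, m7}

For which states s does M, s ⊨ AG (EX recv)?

{m0, m4}

Sat(EX recv) = {s : some successor in {m0, m1, m2, m4, m7}} = {m0, m1, m4, m5, m7}
AG (EX recv): greatest fixpoint, start Z0 = {m0, m1, m4, m5, m7}, keep only states in Sat with every successor in Z. Z1 = {m0, m4, m5, m7}; Z2 = {m0, m4, m7}; Z3 = {m0, m4}; fixed.
Sat(AG (EX recv)) = {m0, m4}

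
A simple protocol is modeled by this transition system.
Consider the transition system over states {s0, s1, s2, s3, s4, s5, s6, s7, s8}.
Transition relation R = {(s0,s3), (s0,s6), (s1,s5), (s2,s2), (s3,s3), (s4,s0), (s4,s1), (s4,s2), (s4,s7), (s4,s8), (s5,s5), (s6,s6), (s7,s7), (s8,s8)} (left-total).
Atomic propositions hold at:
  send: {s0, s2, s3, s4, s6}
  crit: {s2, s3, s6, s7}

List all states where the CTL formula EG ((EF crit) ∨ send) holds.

{s0, s2, s3, s4, s6, s7}

EF crit: least fixpoint, start Z0 = {s2, s3, s6, s7}, add states with some successor in Z. Z1 = {s0, s2, s3, s4, s6, s7}; fixed.
Sat(EF crit) = {s0, s2, s3, s4, s6, s7}
Sat((EF crit) ∨ send) = {s0, s2, s3, s4, s6, s7}
EG ((EF crit) ∨ send): greatest fixpoint, start Z0 = {s0, s2, s3, s4, s6, s7}, keep only states in Sat with some successor in Z. Already a fixed point.
Sat(EG ((EF crit) ∨ send)) = {s0, s2, s3, s4, s6, s7}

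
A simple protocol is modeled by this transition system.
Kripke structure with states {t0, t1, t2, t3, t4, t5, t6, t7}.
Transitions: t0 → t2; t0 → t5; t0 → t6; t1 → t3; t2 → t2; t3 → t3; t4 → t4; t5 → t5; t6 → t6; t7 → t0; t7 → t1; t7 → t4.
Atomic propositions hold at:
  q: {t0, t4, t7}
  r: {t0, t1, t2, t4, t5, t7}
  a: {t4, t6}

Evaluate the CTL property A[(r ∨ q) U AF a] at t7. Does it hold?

No

Sat(r ∨ q) = {t0, t1, t2, t4, t5, t7}
AF a: least fixpoint, start Z0 = {t4, t6}, add states with every successor in Z. Already a fixed point.
Sat(AF a) = {t4, t6}
A[(r ∨ q) U AF a]: least fixpoint, start Z0 = Sat(AF a) = {t4, t6}, add states in Sat(r ∨ q) with every successor in Z. Already a fixed point.
Sat(A[(r ∨ q) U AF a]) = {t4, t6}
t7 ∉ Sat(A[(r ∨ q) U AF a]) = {t4, t6}, so the formula does not hold at t7.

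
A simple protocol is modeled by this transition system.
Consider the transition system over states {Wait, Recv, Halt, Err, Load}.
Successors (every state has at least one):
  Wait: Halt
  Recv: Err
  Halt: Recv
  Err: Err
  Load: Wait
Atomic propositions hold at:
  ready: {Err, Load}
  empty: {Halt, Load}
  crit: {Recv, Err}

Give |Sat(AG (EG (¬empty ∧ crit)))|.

Sat(¬empty) = {Wait, Recv, Err}
Sat(¬empty ∧ crit) = {Recv, Err}
EG (¬empty ∧ crit): greatest fixpoint, start Z0 = {Recv, Err}, keep only states in Sat with some successor in Z. Already a fixed point.
Sat(EG (¬empty ∧ crit)) = {Recv, Err}
AG (EG (¬empty ∧ crit)): greatest fixpoint, start Z0 = {Recv, Err}, keep only states in Sat with every successor in Z. Already a fixed point.
Sat(AG (EG (¬empty ∧ crit))) = {Recv, Err}
|Sat(AG (EG (¬empty ∧ crit)))| = |{Recv, Err}| = 2.

2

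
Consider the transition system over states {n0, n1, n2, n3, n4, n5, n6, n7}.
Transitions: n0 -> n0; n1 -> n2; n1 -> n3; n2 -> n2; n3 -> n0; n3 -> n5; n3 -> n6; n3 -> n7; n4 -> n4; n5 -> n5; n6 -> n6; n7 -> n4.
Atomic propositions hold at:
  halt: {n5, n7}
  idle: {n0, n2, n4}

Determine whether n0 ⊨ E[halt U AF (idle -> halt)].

Sat(idle -> halt) = {n1, n3, n5, n6, n7}
AF (idle -> halt): least fixpoint, start Z0 = {n1, n3, n5, n6, n7}, add states with every successor in Z. Already a fixed point.
Sat(AF (idle -> halt)) = {n1, n3, n5, n6, n7}
E[halt U AF (idle -> halt)]: least fixpoint, start Z0 = Sat(AF (idle -> halt)) = {n1, n3, n5, n6, n7}, add states in Sat(halt) with some successor in Z. Already a fixed point.
Sat(E[halt U AF (idle -> halt)]) = {n1, n3, n5, n6, n7}
n0 ∉ Sat(E[halt U AF (idle -> halt)]) = {n1, n3, n5, n6, n7}, so the formula does not hold at n0.

No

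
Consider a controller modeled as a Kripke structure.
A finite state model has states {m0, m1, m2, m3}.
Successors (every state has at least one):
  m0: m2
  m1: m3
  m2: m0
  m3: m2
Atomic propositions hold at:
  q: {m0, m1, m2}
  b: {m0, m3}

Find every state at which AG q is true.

AG q: greatest fixpoint, start Z0 = {m0, m1, m2}, keep only states in Sat with every successor in Z. Z1 = {m0, m2}; fixed.
Sat(AG q) = {m0, m2}

{m0, m2}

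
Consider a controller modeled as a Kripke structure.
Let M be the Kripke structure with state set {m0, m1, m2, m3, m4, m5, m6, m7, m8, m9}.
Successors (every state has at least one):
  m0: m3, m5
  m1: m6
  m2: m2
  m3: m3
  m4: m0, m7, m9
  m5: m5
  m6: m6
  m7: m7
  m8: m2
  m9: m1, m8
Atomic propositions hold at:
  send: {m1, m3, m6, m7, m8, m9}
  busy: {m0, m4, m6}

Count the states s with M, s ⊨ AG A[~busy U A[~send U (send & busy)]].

Sat(~busy) = {m1, m2, m3, m5, m7, m8, m9}
Sat(~send) = {m0, m2, m4, m5}
Sat(send & busy) = {m6}
A[~send U (send & busy)]: least fixpoint, start Z0 = Sat((send & busy)) = {m6}, add states in Sat(~send) with every successor in Z. Already a fixed point.
Sat(A[~send U (send & busy)]) = {m6}
A[~busy U A[~send U (send & busy)]]: least fixpoint, start Z0 = Sat(A[~send U (send & busy)]) = {m6}, add states in Sat(~busy) with every successor in Z. Z1 = {m1, m6}; fixed.
Sat(A[~busy U A[~send U (send & busy)]]) = {m1, m6}
AG A[~busy U A[~send U (send & busy)]]: greatest fixpoint, start Z0 = {m1, m6}, keep only states in Sat with every successor in Z. Already a fixed point.
Sat(AG A[~busy U A[~send U (send & busy)]]) = {m1, m6}
|Sat(AG A[~busy U A[~send U (send & busy)]])| = |{m1, m6}| = 2.

2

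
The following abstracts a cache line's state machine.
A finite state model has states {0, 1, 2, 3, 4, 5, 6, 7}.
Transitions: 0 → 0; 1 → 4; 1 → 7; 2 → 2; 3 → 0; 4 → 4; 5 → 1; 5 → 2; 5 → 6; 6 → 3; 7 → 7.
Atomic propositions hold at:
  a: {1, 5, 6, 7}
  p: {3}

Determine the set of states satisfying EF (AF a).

{1, 5, 6, 7}

AF a: least fixpoint, start Z0 = {1, 5, 6, 7}, add states with every successor in Z. Already a fixed point.
Sat(AF a) = {1, 5, 6, 7}
EF (AF a): least fixpoint, start Z0 = {1, 5, 6, 7}, add states with some successor in Z. Already a fixed point.
Sat(EF (AF a)) = {1, 5, 6, 7}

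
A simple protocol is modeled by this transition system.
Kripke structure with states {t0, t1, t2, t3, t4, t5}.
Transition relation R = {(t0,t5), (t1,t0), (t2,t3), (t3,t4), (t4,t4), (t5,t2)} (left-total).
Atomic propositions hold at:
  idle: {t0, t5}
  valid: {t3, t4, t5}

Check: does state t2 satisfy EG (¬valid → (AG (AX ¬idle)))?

Sat(¬valid) = {t0, t1, t2}
Sat(¬idle) = {t1, t2, t3, t4}
Sat(AX ¬idle) = {s : every successor in {t1, t2, t3, t4}} = {t2, t3, t4, t5}
AG (AX ¬idle): greatest fixpoint, start Z0 = {t2, t3, t4, t5}, keep only states in Sat with every successor in Z. Already a fixed point.
Sat(AG (AX ¬idle)) = {t2, t3, t4, t5}
Sat(¬valid → (AG (AX ¬idle))) = {t2, t3, t4, t5}
EG (¬valid → (AG (AX ¬idle))): greatest fixpoint, start Z0 = {t2, t3, t4, t5}, keep only states in Sat with some successor in Z. Already a fixed point.
Sat(EG (¬valid → (AG (AX ¬idle)))) = {t2, t3, t4, t5}
t2 ∈ Sat(EG (¬valid → (AG (AX ¬idle)))) = {t2, t3, t4, t5}, so the formula holds at t2.

Yes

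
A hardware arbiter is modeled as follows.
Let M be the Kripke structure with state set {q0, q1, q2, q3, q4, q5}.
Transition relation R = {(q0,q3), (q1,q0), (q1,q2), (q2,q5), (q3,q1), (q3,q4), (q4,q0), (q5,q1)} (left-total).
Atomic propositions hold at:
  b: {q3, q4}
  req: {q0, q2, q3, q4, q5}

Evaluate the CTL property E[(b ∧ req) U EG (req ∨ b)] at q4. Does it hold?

Yes

Sat(b ∧ req) = {q3, q4}
Sat(req ∨ b) = {q0, q2, q3, q4, q5}
EG (req ∨ b): greatest fixpoint, start Z0 = {q0, q2, q3, q4, q5}, keep only states in Sat with some successor in Z. Z1 = {q0, q2, q3, q4}; Z2 = {q0, q3, q4}; fixed.
Sat(EG (req ∨ b)) = {q0, q3, q4}
E[(b ∧ req) U EG (req ∨ b)]: least fixpoint, start Z0 = Sat(EG (req ∨ b)) = {q0, q3, q4}, add states in Sat(b ∧ req) with some successor in Z. Already a fixed point.
Sat(E[(b ∧ req) U EG (req ∨ b)]) = {q0, q3, q4}
q4 ∈ Sat(E[(b ∧ req) U EG (req ∨ b)]) = {q0, q3, q4}, so the formula holds at q4.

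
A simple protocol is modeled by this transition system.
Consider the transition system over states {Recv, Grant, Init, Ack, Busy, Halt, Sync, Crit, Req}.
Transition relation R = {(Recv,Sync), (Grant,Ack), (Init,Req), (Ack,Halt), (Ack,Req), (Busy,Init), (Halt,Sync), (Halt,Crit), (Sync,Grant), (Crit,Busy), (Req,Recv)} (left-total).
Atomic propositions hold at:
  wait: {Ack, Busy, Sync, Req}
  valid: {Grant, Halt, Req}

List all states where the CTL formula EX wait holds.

Sat(EX wait) = {s : some successor in {Ack, Busy, Sync, Req}} = {Recv, Grant, Init, Ack, Halt, Crit}

{Recv, Grant, Init, Ack, Halt, Crit}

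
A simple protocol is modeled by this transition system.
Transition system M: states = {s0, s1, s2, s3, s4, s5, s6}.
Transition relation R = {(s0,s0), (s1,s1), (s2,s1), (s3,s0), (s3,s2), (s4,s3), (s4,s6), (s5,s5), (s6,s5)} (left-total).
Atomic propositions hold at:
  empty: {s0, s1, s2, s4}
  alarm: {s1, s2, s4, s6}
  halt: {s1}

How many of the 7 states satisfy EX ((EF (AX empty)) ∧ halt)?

Sat(AX empty) = {s : every successor in {s0, s1, s2, s4}} = {s0, s1, s2, s3}
EF (AX empty): least fixpoint, start Z0 = {s0, s1, s2, s3}, add states with some successor in Z. Z1 = {s0, s1, s2, s3, s4}; fixed.
Sat(EF (AX empty)) = {s0, s1, s2, s3, s4}
Sat((EF (AX empty)) ∧ halt) = {s1}
Sat(EX ((EF (AX empty)) ∧ halt)) = {s : some successor in {s1}} = {s1, s2}
|Sat(EX ((EF (AX empty)) ∧ halt))| = |{s1, s2}| = 2.

2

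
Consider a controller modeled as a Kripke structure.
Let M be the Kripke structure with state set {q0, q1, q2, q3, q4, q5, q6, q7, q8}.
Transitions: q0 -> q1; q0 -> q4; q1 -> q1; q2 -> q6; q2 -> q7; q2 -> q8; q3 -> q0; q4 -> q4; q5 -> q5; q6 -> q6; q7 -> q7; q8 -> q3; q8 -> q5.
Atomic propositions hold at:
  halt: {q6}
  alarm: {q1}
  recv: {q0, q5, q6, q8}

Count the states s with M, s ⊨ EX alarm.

2

Sat(EX alarm) = {s : some successor in {q1}} = {q0, q1}
|Sat(EX alarm)| = |{q0, q1}| = 2.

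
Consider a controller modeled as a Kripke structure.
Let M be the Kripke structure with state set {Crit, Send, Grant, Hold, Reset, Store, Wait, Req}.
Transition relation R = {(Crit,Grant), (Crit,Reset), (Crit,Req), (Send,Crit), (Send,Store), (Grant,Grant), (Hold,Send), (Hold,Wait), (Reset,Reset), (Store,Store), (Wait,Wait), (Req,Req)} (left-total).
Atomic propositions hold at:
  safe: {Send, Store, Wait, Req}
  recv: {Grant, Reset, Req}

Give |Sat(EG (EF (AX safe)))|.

6

Sat(AX safe) = {s : every successor in {Send, Store, Wait, Req}} = {Hold, Store, Wait, Req}
EF (AX safe): least fixpoint, start Z0 = {Hold, Store, Wait, Req}, add states with some successor in Z. Z1 = {Crit, Send, Hold, Store, Wait, Req}; fixed.
Sat(EF (AX safe)) = {Crit, Send, Hold, Store, Wait, Req}
EG (EF (AX safe)): greatest fixpoint, start Z0 = {Crit, Send, Hold, Store, Wait, Req}, keep only states in Sat with some successor in Z. Already a fixed point.
Sat(EG (EF (AX safe))) = {Crit, Send, Hold, Store, Wait, Req}
|Sat(EG (EF (AX safe)))| = |{Crit, Send, Hold, Store, Wait, Req}| = 6.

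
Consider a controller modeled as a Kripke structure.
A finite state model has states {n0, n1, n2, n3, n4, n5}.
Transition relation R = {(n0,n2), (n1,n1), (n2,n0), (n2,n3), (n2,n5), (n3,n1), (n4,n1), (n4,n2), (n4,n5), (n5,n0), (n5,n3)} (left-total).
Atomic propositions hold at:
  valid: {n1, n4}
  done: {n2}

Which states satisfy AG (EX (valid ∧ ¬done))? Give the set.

Sat(¬done) = {n0, n1, n3, n4, n5}
Sat(valid ∧ ¬done) = {n1, n4}
Sat(EX (valid ∧ ¬done)) = {s : some successor in {n1, n4}} = {n1, n3, n4}
AG (EX (valid ∧ ¬done)): greatest fixpoint, start Z0 = {n1, n3, n4}, keep only states in Sat with every successor in Z. Z1 = {n1, n3}; fixed.
Sat(AG (EX (valid ∧ ¬done))) = {n1, n3}

{n1, n3}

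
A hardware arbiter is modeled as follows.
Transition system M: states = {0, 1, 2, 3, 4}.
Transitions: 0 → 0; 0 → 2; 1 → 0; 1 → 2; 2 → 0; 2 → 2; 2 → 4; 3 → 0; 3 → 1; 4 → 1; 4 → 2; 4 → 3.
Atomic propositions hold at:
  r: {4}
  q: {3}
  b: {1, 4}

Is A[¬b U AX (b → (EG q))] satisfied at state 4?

Sat(¬b) = {0, 2, 3}
EG q: greatest fixpoint, start Z0 = {3}, keep only states in Sat with some successor in Z. Z1 = ∅; fixed.
Sat(EG q) = ∅
Sat(b → (EG q)) = {0, 2, 3}
Sat(AX (b → (EG q))) = {s : every successor in {0, 2, 3}} = {0, 1}
A[¬b U AX (b → (EG q))]: least fixpoint, start Z0 = Sat(AX (b → (EG q))) = {0, 1}, add states in Sat(¬b) with every successor in Z. Z1 = {0, 1, 3}; fixed.
Sat(A[¬b U AX (b → (EG q))]) = {0, 1, 3}
4 ∉ Sat(A[¬b U AX (b → (EG q))]) = {0, 1, 3}, so the formula does not hold at 4.

No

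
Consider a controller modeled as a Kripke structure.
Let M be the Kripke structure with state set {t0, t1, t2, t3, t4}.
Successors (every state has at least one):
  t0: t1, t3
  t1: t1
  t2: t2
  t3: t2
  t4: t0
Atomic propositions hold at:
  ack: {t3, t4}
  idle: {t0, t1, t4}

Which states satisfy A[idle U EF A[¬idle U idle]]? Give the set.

{t0, t1, t4}

Sat(¬idle) = {t2, t3}
A[¬idle U idle]: least fixpoint, start Z0 = Sat(idle) = {t0, t1, t4}, add states in Sat(¬idle) with every successor in Z. Already a fixed point.
Sat(A[¬idle U idle]) = {t0, t1, t4}
EF A[¬idle U idle]: least fixpoint, start Z0 = {t0, t1, t4}, add states with some successor in Z. Already a fixed point.
Sat(EF A[¬idle U idle]) = {t0, t1, t4}
A[idle U EF A[¬idle U idle]]: least fixpoint, start Z0 = Sat(EF A[¬idle U idle]) = {t0, t1, t4}, add states in Sat(idle) with every successor in Z. Already a fixed point.
Sat(A[idle U EF A[¬idle U idle]]) = {t0, t1, t4}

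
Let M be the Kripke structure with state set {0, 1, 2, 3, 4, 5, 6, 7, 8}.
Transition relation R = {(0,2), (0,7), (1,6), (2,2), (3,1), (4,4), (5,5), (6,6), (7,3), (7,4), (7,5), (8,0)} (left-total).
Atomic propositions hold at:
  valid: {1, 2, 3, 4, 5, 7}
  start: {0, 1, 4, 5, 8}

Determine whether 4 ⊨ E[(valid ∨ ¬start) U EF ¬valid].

No

Sat(¬start) = {2, 3, 6, 7}
Sat(valid ∨ ¬start) = {1, 2, 3, 4, 5, 6, 7}
Sat(¬valid) = {0, 6, 8}
EF ¬valid: least fixpoint, start Z0 = {0, 6, 8}, add states with some successor in Z. Z1 = {0, 1, 6, 8}; Z2 = {0, 1, 3, 6, 8}; Z3 = {0, 1, 3, 6, 7, 8}; fixed.
Sat(EF ¬valid) = {0, 1, 3, 6, 7, 8}
E[(valid ∨ ¬start) U EF ¬valid]: least fixpoint, start Z0 = Sat(EF ¬valid) = {0, 1, 3, 6, 7, 8}, add states in Sat(valid ∨ ¬start) with some successor in Z. Already a fixed point.
Sat(E[(valid ∨ ¬start) U EF ¬valid]) = {0, 1, 3, 6, 7, 8}
4 ∉ Sat(E[(valid ∨ ¬start) U EF ¬valid]) = {0, 1, 3, 6, 7, 8}, so the formula does not hold at 4.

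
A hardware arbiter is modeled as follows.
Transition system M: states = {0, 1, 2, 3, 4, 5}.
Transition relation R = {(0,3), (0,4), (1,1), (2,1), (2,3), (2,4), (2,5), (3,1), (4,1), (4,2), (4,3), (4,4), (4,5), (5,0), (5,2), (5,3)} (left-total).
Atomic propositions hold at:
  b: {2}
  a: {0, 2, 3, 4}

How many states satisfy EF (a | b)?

Sat(a | b) = {0, 2, 3, 4}
EF (a | b): least fixpoint, start Z0 = {0, 2, 3, 4}, add states with some successor in Z. Z1 = {0, 2, 3, 4, 5}; fixed.
Sat(EF (a | b)) = {0, 2, 3, 4, 5}
|Sat(EF (a | b))| = |{0, 2, 3, 4, 5}| = 5.

5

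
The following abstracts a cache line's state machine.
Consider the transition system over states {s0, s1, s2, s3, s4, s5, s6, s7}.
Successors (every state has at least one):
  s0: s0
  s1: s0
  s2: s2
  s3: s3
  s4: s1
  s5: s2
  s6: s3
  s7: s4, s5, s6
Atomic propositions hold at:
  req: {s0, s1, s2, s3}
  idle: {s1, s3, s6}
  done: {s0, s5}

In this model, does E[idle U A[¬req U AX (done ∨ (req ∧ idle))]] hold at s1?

Yes

Sat(¬req) = {s4, s5, s6, s7}
Sat(req ∧ idle) = {s1, s3}
Sat(done ∨ (req ∧ idle)) = {s0, s1, s3, s5}
Sat(AX (done ∨ (req ∧ idle))) = {s : every successor in {s0, s1, s3, s5}} = {s0, s1, s3, s4, s6}
A[¬req U AX (done ∨ (req ∧ idle))]: least fixpoint, start Z0 = Sat(AX (done ∨ (req ∧ idle))) = {s0, s1, s3, s4, s6}, add states in Sat(¬req) with every successor in Z. Already a fixed point.
Sat(A[¬req U AX (done ∨ (req ∧ idle))]) = {s0, s1, s3, s4, s6}
E[idle U A[¬req U AX (done ∨ (req ∧ idle))]]: least fixpoint, start Z0 = Sat(A[¬req U AX (done ∨ (req ∧ idle))]) = {s0, s1, s3, s4, s6}, add states in Sat(idle) with some successor in Z. Already a fixed point.
Sat(E[idle U A[¬req U AX (done ∨ (req ∧ idle))]]) = {s0, s1, s3, s4, s6}
s1 ∈ Sat(E[idle U A[¬req U AX (done ∨ (req ∧ idle))]]) = {s0, s1, s3, s4, s6}, so the formula holds at s1.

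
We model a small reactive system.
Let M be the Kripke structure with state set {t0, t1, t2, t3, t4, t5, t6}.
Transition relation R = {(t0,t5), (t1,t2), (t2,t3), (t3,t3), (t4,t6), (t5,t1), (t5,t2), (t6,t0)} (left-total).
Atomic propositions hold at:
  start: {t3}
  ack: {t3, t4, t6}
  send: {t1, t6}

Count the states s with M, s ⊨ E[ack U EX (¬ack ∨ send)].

Sat(¬ack) = {t0, t1, t2, t5}
Sat(¬ack ∨ send) = {t0, t1, t2, t5, t6}
Sat(EX (¬ack ∨ send)) = {s : some successor in {t0, t1, t2, t5, t6}} = {t0, t1, t4, t5, t6}
E[ack U EX (¬ack ∨ send)]: least fixpoint, start Z0 = Sat(EX (¬ack ∨ send)) = {t0, t1, t4, t5, t6}, add states in Sat(ack) with some successor in Z. Already a fixed point.
Sat(E[ack U EX (¬ack ∨ send)]) = {t0, t1, t4, t5, t6}
|Sat(E[ack U EX (¬ack ∨ send)])| = |{t0, t1, t4, t5, t6}| = 5.

5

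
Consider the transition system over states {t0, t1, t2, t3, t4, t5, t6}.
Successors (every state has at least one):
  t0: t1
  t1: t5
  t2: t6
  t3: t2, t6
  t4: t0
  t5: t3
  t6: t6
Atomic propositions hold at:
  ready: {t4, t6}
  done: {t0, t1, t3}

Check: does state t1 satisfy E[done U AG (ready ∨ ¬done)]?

Sat(¬done) = {t2, t4, t5, t6}
Sat(ready ∨ ¬done) = {t2, t4, t5, t6}
AG (ready ∨ ¬done): greatest fixpoint, start Z0 = {t2, t4, t5, t6}, keep only states in Sat with every successor in Z. Z1 = {t2, t6}; fixed.
Sat(AG (ready ∨ ¬done)) = {t2, t6}
E[done U AG (ready ∨ ¬done)]: least fixpoint, start Z0 = Sat(AG (ready ∨ ¬done)) = {t2, t6}, add states in Sat(done) with some successor in Z. Z1 = {t2, t3, t6}; fixed.
Sat(E[done U AG (ready ∨ ¬done)]) = {t2, t3, t6}
t1 ∉ Sat(E[done U AG (ready ∨ ¬done)]) = {t2, t3, t6}, so the formula does not hold at t1.

No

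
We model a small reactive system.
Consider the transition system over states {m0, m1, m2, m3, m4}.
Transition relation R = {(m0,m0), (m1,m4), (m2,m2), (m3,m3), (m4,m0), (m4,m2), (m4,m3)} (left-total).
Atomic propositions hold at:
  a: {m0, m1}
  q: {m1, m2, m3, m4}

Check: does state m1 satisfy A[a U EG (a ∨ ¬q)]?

Sat(¬q) = {m0}
Sat(a ∨ ¬q) = {m0, m1}
EG (a ∨ ¬q): greatest fixpoint, start Z0 = {m0, m1}, keep only states in Sat with some successor in Z. Z1 = {m0}; fixed.
Sat(EG (a ∨ ¬q)) = {m0}
A[a U EG (a ∨ ¬q)]: least fixpoint, start Z0 = Sat(EG (a ∨ ¬q)) = {m0}, add states in Sat(a) with every successor in Z. Already a fixed point.
Sat(A[a U EG (a ∨ ¬q)]) = {m0}
m1 ∉ Sat(A[a U EG (a ∨ ¬q)]) = {m0}, so the formula does not hold at m1.

No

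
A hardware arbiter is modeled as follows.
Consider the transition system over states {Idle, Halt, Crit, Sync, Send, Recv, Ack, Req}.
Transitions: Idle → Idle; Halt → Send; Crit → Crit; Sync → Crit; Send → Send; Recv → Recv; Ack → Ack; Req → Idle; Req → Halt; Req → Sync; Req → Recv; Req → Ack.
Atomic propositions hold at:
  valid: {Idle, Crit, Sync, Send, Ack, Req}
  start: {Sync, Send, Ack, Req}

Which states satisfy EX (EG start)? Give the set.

EG start: greatest fixpoint, start Z0 = {Sync, Send, Ack, Req}, keep only states in Sat with some successor in Z. Z1 = {Send, Ack, Req}; fixed.
Sat(EG start) = {Send, Ack, Req}
Sat(EX (EG start)) = {s : some successor in {Send, Ack, Req}} = {Halt, Send, Ack, Req}

{Halt, Send, Ack, Req}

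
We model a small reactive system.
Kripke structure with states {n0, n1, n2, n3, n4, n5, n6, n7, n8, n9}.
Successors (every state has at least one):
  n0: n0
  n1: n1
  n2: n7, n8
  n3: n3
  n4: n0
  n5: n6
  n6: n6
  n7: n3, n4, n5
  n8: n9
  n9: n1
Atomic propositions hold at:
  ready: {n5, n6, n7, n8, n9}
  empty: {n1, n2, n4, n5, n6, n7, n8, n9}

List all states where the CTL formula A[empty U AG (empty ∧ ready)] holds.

Sat(empty ∧ ready) = {n5, n6, n7, n8, n9}
AG (empty ∧ ready): greatest fixpoint, start Z0 = {n5, n6, n7, n8, n9}, keep only states in Sat with every successor in Z. Z1 = {n5, n6, n8}; Z2 = {n5, n6}; fixed.
Sat(AG (empty ∧ ready)) = {n5, n6}
A[empty U AG (empty ∧ ready)]: least fixpoint, start Z0 = Sat(AG (empty ∧ ready)) = {n5, n6}, add states in Sat(empty) with every successor in Z. Already a fixed point.
Sat(A[empty U AG (empty ∧ ready)]) = {n5, n6}

{n5, n6}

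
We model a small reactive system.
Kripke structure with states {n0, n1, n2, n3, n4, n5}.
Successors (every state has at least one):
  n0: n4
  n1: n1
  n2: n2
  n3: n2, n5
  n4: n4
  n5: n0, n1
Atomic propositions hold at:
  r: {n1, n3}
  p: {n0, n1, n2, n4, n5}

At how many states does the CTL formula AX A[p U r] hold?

A[p U r]: least fixpoint, start Z0 = Sat(r) = {n1, n3}, add states in Sat(p) with every successor in Z. Already a fixed point.
Sat(A[p U r]) = {n1, n3}
Sat(AX A[p U r]) = {s : every successor in {n1, n3}} = {n1}
|Sat(AX A[p U r])| = |{n1}| = 1.

1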